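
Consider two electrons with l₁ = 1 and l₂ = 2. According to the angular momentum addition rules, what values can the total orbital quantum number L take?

The total orbital quantum number L ranges from |l₁ − l₂| to l₁ + l₂ in integer steps.
Allowed values: L = 1, 2, 3.

L = 1, 2, 3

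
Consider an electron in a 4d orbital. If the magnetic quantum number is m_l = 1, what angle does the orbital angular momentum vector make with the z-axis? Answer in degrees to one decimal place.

The 4d subshell has l = 2.
|L| = ℏ√(l(l+1)) = √6 ℏ.
L_z = m_l ℏ = 1ℏ.
cos θ = L_z/|L| = 1/√6, so θ ≈ 65.9°.

θ ≈ 65.9°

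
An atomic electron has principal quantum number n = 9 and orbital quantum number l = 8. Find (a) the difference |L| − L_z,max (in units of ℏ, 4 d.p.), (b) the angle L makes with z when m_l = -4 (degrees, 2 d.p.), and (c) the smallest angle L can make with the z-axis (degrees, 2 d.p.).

|L| − L_z,max = (6√2 − 8)ℏ ≈ 0.4853ℏ.
For m_l = -4: cos θ = -4/√72, θ ≈ 118.13°.
cos θ_min = 8/√72, so θ_min ≈ 19.47°.

|L|−L_z,max ≈ 0.4853ℏ; θ(m_l=-4) ≈ 118.13°; θ_min ≈ 19.47°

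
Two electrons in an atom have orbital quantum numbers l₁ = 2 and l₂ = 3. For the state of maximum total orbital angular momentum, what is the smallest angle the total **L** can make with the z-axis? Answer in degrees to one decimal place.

The total orbital quantum number L ranges from |l₁ − l₂| to l₁ + l₂ in integer steps.
So L can be 1, 2, 3, 4, 5.
The maximum is L = 5, with |L_tot| = ℏ√(5·6) = √30 ℏ.
The minimum angle with z is arccos(5/√30) ≈ 24.1°.

θ_min ≈ 24.1°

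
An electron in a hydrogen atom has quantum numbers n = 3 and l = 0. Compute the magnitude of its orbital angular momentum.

|L| = 0

|L| = ℏ√(l(l+1)) = ℏ√0 = 0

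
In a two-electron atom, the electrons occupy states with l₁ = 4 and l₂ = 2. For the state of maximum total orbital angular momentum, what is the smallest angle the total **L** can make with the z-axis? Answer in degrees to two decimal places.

θ_min ≈ 22.21°

The total orbital quantum number L ranges from |l₁ − l₂| to l₁ + l₂ in integer steps.
L ∈ {2, 3, 4, 5, 6}.
The maximum is L = 6, with |L_tot| = ℏ√(6·7) = √42 ℏ.
The minimum angle with z is arccos(6/√42) ≈ 22.21°.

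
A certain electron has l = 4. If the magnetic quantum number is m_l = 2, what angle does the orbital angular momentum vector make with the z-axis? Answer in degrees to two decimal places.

|L| = √(l(l+1)) ℏ = 2√5 ℏ.
L_z = m_l ℏ = 2ℏ.
cos θ = L_z/|L| = 2/√20, so θ ≈ 63.43°.

θ ≈ 63.43°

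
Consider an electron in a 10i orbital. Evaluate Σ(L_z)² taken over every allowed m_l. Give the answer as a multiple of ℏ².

The 10i subshell has l = 6.
The allowed m_l values are -6, -5, -4, -3, -2, -1, 0, 1, 2, 3, 4, 5, 6.
Summing m² from −6 to 6: Σ m_l² = 182.

Σ(L_z)² = 182 ℏ²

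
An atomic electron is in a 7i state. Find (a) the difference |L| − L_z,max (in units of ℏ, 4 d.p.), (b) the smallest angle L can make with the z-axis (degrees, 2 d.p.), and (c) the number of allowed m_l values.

7i means n = 7, l = 6.
|L| − L_z,max = (√42 − 6)ℏ ≈ 0.4807ℏ.
cos θ_min = 6/√42, so θ_min ≈ 22.21°.
There are 2l+1 = 13 values of m_l.

|L|−L_z,max ≈ 0.4807ℏ; θ_min ≈ 22.21°; 13 values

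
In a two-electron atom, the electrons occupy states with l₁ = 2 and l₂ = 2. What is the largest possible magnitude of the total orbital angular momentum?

By the triangle rule, |l₁ − l₂| ≤ L ≤ l₁ + l₂.
Allowed values: L = 0, 1, 2, 3, 4.
The largest magnitude corresponds to L = 4: |L_tot| = ℏ√(4·5) = 2√5 ℏ.

|L_tot|_max = 2√5 ℏ ≈ 4.472ℏ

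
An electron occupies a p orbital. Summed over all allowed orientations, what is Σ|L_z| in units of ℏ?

A p state has l = 1.
The allowed m_l values are -1, 0, 1.
Σ|m_l| = l(l+1) = 2.

Σ|L_z| = 2 ℏ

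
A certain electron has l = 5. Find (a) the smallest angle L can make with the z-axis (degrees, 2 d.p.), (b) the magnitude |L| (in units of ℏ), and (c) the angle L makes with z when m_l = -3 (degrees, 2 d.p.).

θ_min ≈ 24.09°; |L| = √30 ℏ ≈ 5.477ℏ; θ(m_l=-3) ≈ 123.21°

cos θ_min = 5/√30, so θ_min ≈ 24.09°.
|L| = ℏ√(5·6) = √30 ℏ ≈ 5.477ℏ.
For m_l = -3: cos θ = -3/√30, θ ≈ 123.21°.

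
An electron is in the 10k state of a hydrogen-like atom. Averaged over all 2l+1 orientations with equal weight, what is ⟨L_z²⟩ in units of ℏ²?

The 10k subshell has l = 7.
The allowed m_l values are -7, -6, -5, -4, -3, -2, -1, 0, 1, 2, 3, 4, 5, 6, 7.
⟨L_z²⟩ = ℏ²·l(l+1)/3 = 18.67ℏ².

⟨L_z²⟩ = 18.67 ℏ²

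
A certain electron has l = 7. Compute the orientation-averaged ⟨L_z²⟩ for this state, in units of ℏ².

⟨L_z²⟩ = 18.67 ℏ²

The allowed m_l values are -7, -6, -5, -4, -3, -2, -1, 0, 1, 2, 3, 4, 5, 6, 7.
Average of L_z² over 15 states: 280/15 ℏ² = 18.67 ℏ².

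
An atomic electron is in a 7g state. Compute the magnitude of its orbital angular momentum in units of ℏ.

|L| = 2√5 ℏ ≈ 4.472ℏ

For 7g, l = 4.
|L| = ℏ√(l(l+1)) = ℏ√(4·5) = 2√5 ℏ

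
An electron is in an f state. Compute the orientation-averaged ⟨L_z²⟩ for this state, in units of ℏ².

⟨L_z²⟩ = 4 ℏ²

An f state has l = 3.
m_l ∈ {-3, -2, -1, 0, 1, 2, 3}.
⟨L_z²⟩ = ℏ²·(Σ m_l²)/(2l+1) = ℏ²·28/7 = 4ℏ².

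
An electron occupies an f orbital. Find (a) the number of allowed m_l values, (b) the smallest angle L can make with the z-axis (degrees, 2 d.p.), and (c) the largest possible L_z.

7 values; θ_min ≈ 30.00°; L_z,max = 3ℏ

For an f orbital, l = 3.
There are 2l+1 = 7 values of m_l.
cos θ_min = 3/√12, so θ_min ≈ 30.00°.
L_z,max = lℏ = 3ℏ.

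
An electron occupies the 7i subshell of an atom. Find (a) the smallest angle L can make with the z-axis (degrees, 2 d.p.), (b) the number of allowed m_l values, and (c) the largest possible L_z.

For 7i, l = 6.
cos θ_min = 6/√42, so θ_min ≈ 22.21°.
There are 2l+1 = 13 values of m_l.
L_z,max = lℏ = 6ℏ.

θ_min ≈ 22.21°; 13 values; L_z,max = 6ℏ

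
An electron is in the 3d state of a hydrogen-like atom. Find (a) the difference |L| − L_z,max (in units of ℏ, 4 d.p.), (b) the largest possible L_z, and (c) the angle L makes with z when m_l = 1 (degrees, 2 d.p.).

For 3d, l = 2.
|L| − L_z,max = (√6 − 2)ℏ ≈ 0.4495ℏ.
L_z,max = lℏ = 2ℏ.
For m_l = 1: cos θ = 1/√6, θ ≈ 65.91°.

|L|−L_z,max ≈ 0.4495ℏ; L_z,max = 2ℏ; θ(m_l=1) ≈ 65.91°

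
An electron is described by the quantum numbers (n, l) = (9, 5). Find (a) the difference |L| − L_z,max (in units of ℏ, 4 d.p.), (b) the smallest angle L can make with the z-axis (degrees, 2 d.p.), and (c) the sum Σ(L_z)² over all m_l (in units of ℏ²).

|L| − L_z,max = (√30 − 5)ℏ ≈ 0.4772ℏ.
cos θ_min = 5/√30, so θ_min ≈ 24.09°.
Σ m_l² = 110, so Σ(L_z)² = 110 ℏ².

|L|−L_z,max ≈ 0.4772ℏ; θ_min ≈ 24.09°; Σ(L_z)² = 110 ℏ²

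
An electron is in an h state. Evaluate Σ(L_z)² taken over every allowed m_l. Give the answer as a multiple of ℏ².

An h state has l = 5.
m_l ∈ {-5, -4, -3, -2, -1, 0, 1, 2, 3, 4, 5}.
Σ m_l² = 2·(1 + 4 + 9 + 16 + 25) = 110.

Σ(L_z)² = 110 ℏ²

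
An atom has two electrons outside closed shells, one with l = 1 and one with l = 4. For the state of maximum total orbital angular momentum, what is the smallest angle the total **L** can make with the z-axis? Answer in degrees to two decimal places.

θ_min ≈ 24.09°

By the triangle rule, |l₁ − l₂| ≤ L ≤ l₁ + l₂.
L ∈ {3, 4, 5}.
The maximum is L = 5, with |L_tot| = ℏ√(5·6) = √30 ℏ.
The minimum angle with z is arccos(5/√30) ≈ 24.09°.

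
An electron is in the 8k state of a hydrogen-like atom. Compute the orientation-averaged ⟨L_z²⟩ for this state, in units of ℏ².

⟨L_z²⟩ = 18.67 ℏ²

8k means n = 8, l = 7.
m_l ∈ {-7, -6, -5, -4, -3, -2, -1, 0, 1, 2, 3, 4, 5, 6, 7}.
⟨L_z²⟩ = ℏ²·(Σ m_l²)/(2l+1) = ℏ²·280/15 = 18.67ℏ².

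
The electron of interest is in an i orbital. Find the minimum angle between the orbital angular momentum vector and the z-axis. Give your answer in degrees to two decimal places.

θ_min ≈ 22.21°

The letter i corresponds to l = 6.
|L|² = l(l+1)ℏ² = 42ℏ², so |L| = √42 ℏ.
The smallest angle corresponds to the largest L_z, i.e. m_l = l = 6, giving L_z = 6ℏ.
cos θ_min = 6/√42, so θ_min ≈ 22.21°.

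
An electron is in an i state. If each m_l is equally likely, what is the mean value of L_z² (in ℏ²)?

The letter i corresponds to l = 6.
m_l ∈ {-6, -5, -4, -3, -2, -1, 0, 1, 2, 3, 4, 5, 6}.
⟨L_z²⟩ = ℏ²·(Σ m_l²)/(2l+1) = ℏ²·182/13 = 14ℏ².

⟨L_z²⟩ = 14 ℏ²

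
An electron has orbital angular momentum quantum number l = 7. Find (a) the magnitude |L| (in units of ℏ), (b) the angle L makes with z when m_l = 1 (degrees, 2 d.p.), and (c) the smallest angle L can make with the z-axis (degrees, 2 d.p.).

|L| = 2√14 ℏ ≈ 7.483ℏ; θ(m_l=1) ≈ 82.32°; θ_min ≈ 20.70°

|L| = ℏ√(7·8) = 2√14 ℏ ≈ 7.483ℏ.
For m_l = 1: cos θ = 1/√56, θ ≈ 82.32°.
cos θ_min = 7/√56, so θ_min ≈ 20.70°.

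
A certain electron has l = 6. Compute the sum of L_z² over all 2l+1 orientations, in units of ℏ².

The allowed m_l values are -6, -5, -4, -3, -2, -1, 0, 1, 2, 3, 4, 5, 6.
Σ m_l² = l(l+1)(2l+1)/3 = 6·7·13/3 = 182.

Σ(L_z)² = 182 ℏ²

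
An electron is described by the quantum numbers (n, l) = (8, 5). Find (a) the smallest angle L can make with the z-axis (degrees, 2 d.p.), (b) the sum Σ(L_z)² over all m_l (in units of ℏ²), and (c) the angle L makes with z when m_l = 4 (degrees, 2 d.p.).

θ_min ≈ 24.09°; Σ(L_z)² = 110 ℏ²; θ(m_l=4) ≈ 43.09°

cos θ_min = 5/√30, so θ_min ≈ 24.09°.
Σ m_l² = 110, so Σ(L_z)² = 110 ℏ².
For m_l = 4: cos θ = 4/√30, θ ≈ 43.09°.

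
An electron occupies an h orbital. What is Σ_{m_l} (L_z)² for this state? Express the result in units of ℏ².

Σ(L_z)² = 110 ℏ²

For an h orbital, l = 5.
The allowed m_l values are -5, -4, -3, -2, -1, 0, 1, 2, 3, 4, 5.
Σ m_l² = 2·(1 + 4 + 9 + 16 + 25) = 110.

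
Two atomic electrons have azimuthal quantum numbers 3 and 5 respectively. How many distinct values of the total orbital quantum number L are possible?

Angular momentum addition gives L = |l₁ − l₂|, …, l₁ + l₂.
L ∈ {2, 3, 4, 5, 6, 7, 8}.
That is 7 values.

7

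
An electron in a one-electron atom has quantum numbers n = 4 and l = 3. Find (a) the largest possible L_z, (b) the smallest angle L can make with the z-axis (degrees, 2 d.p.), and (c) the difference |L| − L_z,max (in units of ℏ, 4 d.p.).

L_z,max = lℏ = 3ℏ.
cos θ_min = 3/√12, so θ_min ≈ 30.00°.
|L| − L_z,max = (2√3 − 3)ℏ ≈ 0.4641ℏ.

L_z,max = 3ℏ; θ_min ≈ 30.00°; |L|−L_z,max ≈ 0.4641ℏ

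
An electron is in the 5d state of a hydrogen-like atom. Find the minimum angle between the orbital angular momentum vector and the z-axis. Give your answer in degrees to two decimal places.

For 5d, l = 2.
|L|² = l(l+1)ℏ² = 6ℏ², so |L| = √6 ℏ.
The smallest angle corresponds to the largest L_z, i.e. m_l = l = 2, giving L_z = 2ℏ.
cos θ_min = 2/√6, so θ_min ≈ 35.26°.

θ_min ≈ 35.26°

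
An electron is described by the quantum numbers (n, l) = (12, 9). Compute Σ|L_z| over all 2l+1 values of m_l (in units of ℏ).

Σ|L_z| = 90 ℏ

The allowed m_l values are -9, -8, -7, -6, -5, -4, -3, -2, -1, 0, 1, 2, 3, 4, 5, 6, 7, 8, 9.
Σ|m_l| = 2·9(9+1)/2 = 90.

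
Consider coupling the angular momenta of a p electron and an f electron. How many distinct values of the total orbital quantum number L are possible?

The total orbital quantum number L ranges from |l₁ − l₂| to l₁ + l₂ in integer steps.
Allowed values: L = 2, 3, 4.
That is 3 values.

3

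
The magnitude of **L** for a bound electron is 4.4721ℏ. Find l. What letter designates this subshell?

l = 4 (g orbital)

|L| = ℏ√(l(l+1)), so l(l+1) = 20.
l² + l − 20 = 0 ⇒ l = 4.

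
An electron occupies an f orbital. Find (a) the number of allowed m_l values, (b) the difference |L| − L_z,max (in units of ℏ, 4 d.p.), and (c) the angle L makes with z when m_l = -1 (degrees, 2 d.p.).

An f state has l = 3.
There are 2l+1 = 7 values of m_l.
|L| − L_z,max = (2√3 − 3)ℏ ≈ 0.4641ℏ.
For m_l = -1: cos θ = -1/√12, θ ≈ 106.78°.

7 values; |L|−L_z,max ≈ 0.4641ℏ; θ(m_l=-1) ≈ 106.78°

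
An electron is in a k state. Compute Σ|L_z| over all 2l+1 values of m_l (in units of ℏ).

Σ|L_z| = 56 ℏ

The letter k corresponds to l = 7.
m_l runs from −7 to 7, i.e. {-7, -6, -5, -4, -3, -2, -1, 0, 1, 2, 3, 4, 5, 6, 7}.
Σ|m_l| = 2·7(7+1)/2 = 56.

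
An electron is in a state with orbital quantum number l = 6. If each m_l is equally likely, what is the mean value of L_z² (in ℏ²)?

⟨L_z²⟩ = 14 ℏ²

m_l runs from −6 to 6, i.e. {-6, -5, -4, -3, -2, -1, 0, 1, 2, 3, 4, 5, 6}.
⟨L_z²⟩ = ℏ²·l(l+1)/3 = 14ℏ².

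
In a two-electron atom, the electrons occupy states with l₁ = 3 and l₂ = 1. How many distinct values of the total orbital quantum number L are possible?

3

L runs from |3 − 1| = 2 to 3 + 1 = 4.
Allowed values: L = 2, 3, 4.
That is 3 values.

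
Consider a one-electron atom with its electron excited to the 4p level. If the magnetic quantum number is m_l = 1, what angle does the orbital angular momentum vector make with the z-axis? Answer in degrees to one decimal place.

θ ≈ 45.0°

The 4p level has l = 1.
|L| = √(l(l+1)) ℏ = √2 ℏ.
L_z = m_l ℏ = 1ℏ.
cos θ = L_z/|L| = 1/√2, so θ ≈ 45.0°.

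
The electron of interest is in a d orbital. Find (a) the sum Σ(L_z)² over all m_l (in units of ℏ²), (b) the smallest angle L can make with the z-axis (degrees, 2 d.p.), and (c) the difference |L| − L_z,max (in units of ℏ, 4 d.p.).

Σ(L_z)² = 10 ℏ²; θ_min ≈ 35.26°; |L|−L_z,max ≈ 0.4495ℏ

The letter d corresponds to l = 2.
Σ m_l² = 10, so Σ(L_z)² = 10 ℏ².
cos θ_min = 2/√6, so θ_min ≈ 35.26°.
|L| − L_z,max = (√6 − 2)ℏ ≈ 0.4495ℏ.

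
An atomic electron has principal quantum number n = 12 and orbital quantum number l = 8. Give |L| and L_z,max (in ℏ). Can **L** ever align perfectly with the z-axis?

|L| = 6√2 ℏ ≈ 8.4853ℏ, while L_z,max = lℏ = 8ℏ.
Since |L| > L_z,max, the vector can never point exactly along z; the closest it comes is θ_min = arccos(8/√72) ≈ 19.5°.

No: L_z,max = 8ℏ < |L| = 6√2 ℏ ≈ 8.485ℏ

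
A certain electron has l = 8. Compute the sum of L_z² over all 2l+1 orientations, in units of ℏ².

m_l runs from −8 to 8, i.e. {-8, -7, -6, -5, -4, -3, -2, -1, 0, 1, 2, 3, 4, 5, 6, 7, 8}.
Summing m² from −8 to 8: Σ m_l² = 408.

Σ(L_z)² = 408 ℏ²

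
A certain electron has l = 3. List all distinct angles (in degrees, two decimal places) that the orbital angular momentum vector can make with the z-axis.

θ ∈ {30.00°, 54.74°, 73.22°, 90.00°, 106.78°, 125.26°, 150.00°}

|L| = ℏ√(l(l+1)) = 2√3 ℏ.
cos θ = m_l/√12 for each m_l ∈ {-3, -2, -1, 0, 1, 2, 3}.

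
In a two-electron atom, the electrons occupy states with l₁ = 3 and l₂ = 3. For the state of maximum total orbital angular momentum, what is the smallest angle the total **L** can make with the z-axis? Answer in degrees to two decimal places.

θ_min ≈ 22.21°

L runs from |3 − 3| = 0 to 3 + 3 = 6.
Allowed values: L = 0, 1, 2, 3, 4, 5, 6.
The maximum is L = 6, with |L_tot| = ℏ√(6·7) = √42 ℏ.
The minimum angle with z is arccos(6/√42) ≈ 22.21°.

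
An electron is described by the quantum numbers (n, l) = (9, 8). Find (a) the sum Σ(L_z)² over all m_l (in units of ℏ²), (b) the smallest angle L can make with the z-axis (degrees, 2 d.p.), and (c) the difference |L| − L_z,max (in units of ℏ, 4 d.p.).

Σ(L_z)² = 408 ℏ²; θ_min ≈ 19.47°; |L|−L_z,max ≈ 0.4853ℏ

Σ m_l² = 408, so Σ(L_z)² = 408 ℏ².
cos θ_min = 8/√72, so θ_min ≈ 19.47°.
|L| − L_z,max = (6√2 − 8)ℏ ≈ 0.4853ℏ.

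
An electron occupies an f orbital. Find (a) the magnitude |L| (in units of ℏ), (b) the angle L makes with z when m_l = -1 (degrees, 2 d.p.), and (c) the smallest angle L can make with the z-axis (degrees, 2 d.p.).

An f state has l = 3.
|L| = ℏ√(3·4) = 2√3 ℏ ≈ 3.464ℏ.
For m_l = -1: cos θ = -1/√12, θ ≈ 106.78°.
cos θ_min = 3/√12, so θ_min ≈ 30.00°.

|L| = 2√3 ℏ ≈ 3.464ℏ; θ(m_l=-1) ≈ 106.78°; θ_min ≈ 30.00°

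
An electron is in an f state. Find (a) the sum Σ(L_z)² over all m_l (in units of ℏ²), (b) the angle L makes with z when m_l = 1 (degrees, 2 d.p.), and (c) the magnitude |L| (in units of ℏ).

Σ(L_z)² = 28 ℏ²; θ(m_l=1) ≈ 73.22°; |L| = 2√3 ℏ ≈ 3.464ℏ

An f state has l = 3.
Σ m_l² = 28, so Σ(L_z)² = 28 ℏ².
For m_l = 1: cos θ = 1/√12, θ ≈ 73.22°.
|L| = ℏ√(3·4) = 2√3 ℏ ≈ 3.464ℏ.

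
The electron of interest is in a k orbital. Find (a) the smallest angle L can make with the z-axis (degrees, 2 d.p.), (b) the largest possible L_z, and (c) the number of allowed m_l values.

For a k orbital, l = 7.
cos θ_min = 7/√56, so θ_min ≈ 20.70°.
L_z,max = lℏ = 7ℏ.
There are 2l+1 = 15 values of m_l.

θ_min ≈ 20.70°; L_z,max = 7ℏ; 15 values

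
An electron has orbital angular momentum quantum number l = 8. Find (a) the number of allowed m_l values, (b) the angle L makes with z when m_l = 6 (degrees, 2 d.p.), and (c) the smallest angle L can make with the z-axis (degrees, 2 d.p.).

There are 2l+1 = 17 values of m_l.
For m_l = 6: cos θ = 6/√72, θ ≈ 45.00°.
cos θ_min = 8/√72, so θ_min ≈ 19.47°.

17 values; θ(m_l=6) ≈ 45.00°; θ_min ≈ 19.47°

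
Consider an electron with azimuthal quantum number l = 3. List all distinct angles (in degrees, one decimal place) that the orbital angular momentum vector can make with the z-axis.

θ ∈ {30.0°, 54.7°, 73.2°, 90.0°, 106.8°, 125.3°, 150.0°}

|L| = ℏ√(l(l+1)) = 2√3 ℏ.
cos θ = m_l/√12 for each m_l ∈ {-3, -2, -1, 0, 1, 2, 3}.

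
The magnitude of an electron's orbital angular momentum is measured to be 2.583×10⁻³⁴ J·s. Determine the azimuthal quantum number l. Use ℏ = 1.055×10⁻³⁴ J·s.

l = 2

|L|/ℏ = (2.583×10⁻³⁴)/(1.055×10⁻³⁴) ≈ 2.448.
Set l(l+1) = 5.99; the integer solution is l = 2.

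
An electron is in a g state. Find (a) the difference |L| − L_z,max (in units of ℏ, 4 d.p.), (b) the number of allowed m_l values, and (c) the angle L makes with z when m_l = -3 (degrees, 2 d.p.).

For a g orbital, l = 4.
|L| − L_z,max = (2√5 − 4)ℏ ≈ 0.4721ℏ.
There are 2l+1 = 9 values of m_l.
For m_l = -3: cos θ = -3/√20, θ ≈ 132.13°.

|L|−L_z,max ≈ 0.4721ℏ; 9 values; θ(m_l=-3) ≈ 132.13°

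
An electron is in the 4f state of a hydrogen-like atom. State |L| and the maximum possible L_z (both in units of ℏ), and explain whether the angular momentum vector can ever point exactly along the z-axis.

4f means n = 4, l = 3.
|L| = 2√3 ℏ ≈ 3.4641ℏ, while L_z,max = lℏ = 3ℏ.
Since |L| > L_z,max, the vector can never point exactly along z; the closest it comes is θ_min = arccos(3/√12) ≈ 30.0°.

No: L_z,max = 3ℏ < |L| = 2√3 ℏ ≈ 3.464ℏ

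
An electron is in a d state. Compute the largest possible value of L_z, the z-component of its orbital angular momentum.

L_z,max = 2ℏ

The letter d corresponds to l = 2.
L_z = m_l ℏ with m_l ∈ {−2, …, 2}; the maximum is m_l = 2.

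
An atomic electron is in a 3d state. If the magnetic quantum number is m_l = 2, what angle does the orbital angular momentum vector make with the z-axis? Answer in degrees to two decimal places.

The 3d subshell has l = 2.
|L| = ℏ√(l(l+1)) = √6 ℏ.
L_z = m_l ℏ = 2ℏ.
cos θ = L_z/|L| = 2/√6, so θ ≈ 35.26°.

θ ≈ 35.26°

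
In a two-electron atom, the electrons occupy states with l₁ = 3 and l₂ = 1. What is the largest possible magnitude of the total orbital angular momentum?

The total orbital quantum number L ranges from |l₁ − l₂| to l₁ + l₂ in integer steps.
L ∈ {2, 3, 4}.
The largest magnitude corresponds to L = 4: |L_tot| = ℏ√(4·5) = 2√5 ℏ.

|L_tot|_max = 2√5 ℏ ≈ 4.472ℏ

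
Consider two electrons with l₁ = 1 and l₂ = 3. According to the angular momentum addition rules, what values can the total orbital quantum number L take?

L = 2, 3, 4

The total orbital quantum number L ranges from |l₁ − l₂| to l₁ + l₂ in integer steps.
L ∈ {2, 3, 4}.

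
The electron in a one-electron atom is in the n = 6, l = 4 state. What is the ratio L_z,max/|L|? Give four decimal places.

|L| = 2√5 ℏ ≈ 4.4721ℏ, while L_z,max = lℏ = 4ℏ.
L_z,max/|L| = 4/√20 = 0.8944.

L_z,max/|L| = 0.8944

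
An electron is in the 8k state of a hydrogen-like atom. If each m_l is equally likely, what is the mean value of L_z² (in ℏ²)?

For 8k, l = 7.
The allowed m_l values are -7, -6, -5, -4, -3, -2, -1, 0, 1, 2, 3, 4, 5, 6, 7.
⟨L_z²⟩ = ℏ²·l(l+1)/3 = 18.67ℏ².

⟨L_z²⟩ = 18.67 ℏ²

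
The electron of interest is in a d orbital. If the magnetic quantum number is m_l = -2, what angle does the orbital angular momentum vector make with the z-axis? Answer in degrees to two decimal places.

A d state has l = 2.
|L|² = l(l+1)ℏ² = 6ℏ², so |L| = √6 ℏ.
L_z = m_l ℏ = −2ℏ.
cos θ = L_z/|L| = -2/√6, so θ ≈ 144.74°.

θ ≈ 144.74°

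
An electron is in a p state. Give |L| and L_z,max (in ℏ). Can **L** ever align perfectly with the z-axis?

For a p orbital, l = 1.
|L| = √2 ℏ ≈ 1.4142ℏ, while L_z,max = lℏ = 1ℏ.
Since |L| > L_z,max, the vector can never point exactly along z; the closest it comes is θ_min = arccos(1/√2) ≈ 45.0°.

No: L_z,max = 1ℏ < |L| = √2 ℏ ≈ 1.414ℏ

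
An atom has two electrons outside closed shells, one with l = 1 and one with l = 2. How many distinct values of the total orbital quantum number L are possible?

3

L runs from |1 − 2| = 1 to 1 + 2 = 3.
So L can be 1, 2, 3.
That is 3 values.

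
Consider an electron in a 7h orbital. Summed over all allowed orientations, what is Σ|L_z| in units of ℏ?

Σ|L_z| = 30 ℏ

The 7h subshell has l = 5.
The allowed m_l values are -5, -4, -3, -2, -1, 0, 1, 2, 3, 4, 5.
Σ|m_l| = 2·5(5+1)/2 = 30.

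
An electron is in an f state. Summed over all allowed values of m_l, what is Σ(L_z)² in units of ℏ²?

For an f orbital, l = 3.
m_l ∈ {-3, -2, -1, 0, 1, 2, 3}.
Summing m² from −3 to 3: Σ m_l² = 28.

Σ(L_z)² = 28 ℏ²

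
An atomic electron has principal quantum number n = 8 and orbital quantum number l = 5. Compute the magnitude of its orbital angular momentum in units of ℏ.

|L| = ℏ√(l(l+1)) = ℏ√(5·6) = √30 ℏ

|L| = √30 ℏ ≈ 5.477ℏ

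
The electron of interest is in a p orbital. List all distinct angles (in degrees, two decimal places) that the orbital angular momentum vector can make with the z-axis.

θ ∈ {45.00°, 90.00°, 135.00°}

For a p orbital, l = 1.
|L| = ℏ√(l(l+1)) = √2 ℏ.
cos θ = m_l/√2 for each m_l ∈ {-1, 0, 1}.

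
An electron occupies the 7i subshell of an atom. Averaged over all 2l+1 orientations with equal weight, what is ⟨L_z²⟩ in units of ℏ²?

For 7i, l = 6.
m_l runs from −6 to 6, i.e. {-6, -5, -4, -3, -2, -1, 0, 1, 2, 3, 4, 5, 6}.
⟨L_z²⟩ = ℏ²·(Σ m_l²)/(2l+1) = ℏ²·182/13 = 14ℏ².

⟨L_z²⟩ = 14 ℏ²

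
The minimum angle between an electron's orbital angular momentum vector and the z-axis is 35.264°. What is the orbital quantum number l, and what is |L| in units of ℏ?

l = 2, |L| = √6 ℏ ≈ 2.449ℏ

At minimum angle, m_l = l, so cos θ = l/√(l(l+1)); cos²θ = l/(l+1) = 0.6667.
Thus l = 0.6667/(1 − 0.6667) ≈ 2.
Then |L| = ℏ√(2·3) = √6 ℏ.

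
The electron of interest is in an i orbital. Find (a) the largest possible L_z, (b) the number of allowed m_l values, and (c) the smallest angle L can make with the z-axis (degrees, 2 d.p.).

L_z,max = 6ℏ; 13 values; θ_min ≈ 22.21°

An i state has l = 6.
L_z,max = lℏ = 6ℏ.
There are 2l+1 = 13 values of m_l.
cos θ_min = 6/√42, so θ_min ≈ 22.21°.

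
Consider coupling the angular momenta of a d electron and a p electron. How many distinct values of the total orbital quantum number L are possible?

L runs from |2 − 1| = 1 to 2 + 1 = 3.
So L can be 1, 2, 3.
That is 3 values.

3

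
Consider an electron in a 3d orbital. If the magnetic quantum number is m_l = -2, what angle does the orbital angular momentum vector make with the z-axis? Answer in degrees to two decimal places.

For 3d, l = 2.
|L|² = l(l+1)ℏ² = 6ℏ², so |L| = √6 ℏ.
L_z = m_l ℏ = −2ℏ.
cos θ = L_z/|L| = -2/√6, so θ ≈ 144.74°.

θ ≈ 144.74°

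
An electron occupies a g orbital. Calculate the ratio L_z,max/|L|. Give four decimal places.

L_z,max/|L| = 0.8944

The letter g corresponds to l = 4.
|L| = 2√5 ℏ ≈ 4.4721ℏ, while L_z,max = lℏ = 4ℏ.
L_z,max/|L| = 4/√20 = 0.8944.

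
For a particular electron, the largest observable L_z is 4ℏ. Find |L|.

L_z,max = lℏ, so l = 4.
Then |L| = ℏ√(4·5) = 2√5 ℏ.

|L| = 2√5 ℏ ≈ 4.472ℏ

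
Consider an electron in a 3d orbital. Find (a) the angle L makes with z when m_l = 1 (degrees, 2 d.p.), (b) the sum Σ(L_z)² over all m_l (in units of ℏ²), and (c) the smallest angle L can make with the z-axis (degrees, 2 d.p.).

3d means n = 3, l = 2.
For m_l = 1: cos θ = 1/√6, θ ≈ 65.91°.
Σ m_l² = 10, so Σ(L_z)² = 10 ℏ².
cos θ_min = 2/√6, so θ_min ≈ 35.26°.

θ(m_l=1) ≈ 65.91°; Σ(L_z)² = 10 ℏ²; θ_min ≈ 35.26°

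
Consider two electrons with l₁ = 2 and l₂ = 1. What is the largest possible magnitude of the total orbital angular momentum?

|L_tot|_max = 2√3 ℏ ≈ 3.464ℏ

By the triangle rule, |l₁ − l₂| ≤ L ≤ l₁ + l₂.
L ∈ {1, 2, 3}.
The largest magnitude corresponds to L = 3: |L_tot| = ℏ√(3·4) = 2√3 ℏ.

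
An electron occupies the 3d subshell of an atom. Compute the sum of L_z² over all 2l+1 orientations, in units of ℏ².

Σ(L_z)² = 10 ℏ²

For 3d, l = 2.
The allowed m_l values are -2, -1, 0, 1, 2.
Σ m_l² = 2·(1 + 4) = 10.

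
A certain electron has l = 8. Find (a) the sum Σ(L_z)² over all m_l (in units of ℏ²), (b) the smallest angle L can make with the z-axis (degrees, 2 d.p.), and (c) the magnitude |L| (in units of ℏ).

Σ m_l² = 408, so Σ(L_z)² = 408 ℏ².
cos θ_min = 8/√72, so θ_min ≈ 19.47°.
|L| = ℏ√(8·9) = 6√2 ℏ ≈ 8.485ℏ.

Σ(L_z)² = 408 ℏ²; θ_min ≈ 19.47°; |L| = 6√2 ℏ ≈ 8.485ℏ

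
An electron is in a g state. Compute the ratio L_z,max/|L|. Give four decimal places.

L_z,max/|L| = 0.8944

The letter g corresponds to l = 4.
|L| = 2√5 ℏ ≈ 4.4721ℏ, while L_z,max = lℏ = 4ℏ.
L_z,max/|L| = 4/√20 = 0.8944.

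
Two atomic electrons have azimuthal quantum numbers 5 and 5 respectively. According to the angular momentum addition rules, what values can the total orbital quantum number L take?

The total orbital quantum number L ranges from |l₁ − l₂| to l₁ + l₂ in integer steps.
Allowed values: L = 0, 1, 2, 3, 4, 5, 6, 7, 8, 9, 10.

L = 0, 1, 2, 3, 4, 5, 6, 7, 8, 9, 10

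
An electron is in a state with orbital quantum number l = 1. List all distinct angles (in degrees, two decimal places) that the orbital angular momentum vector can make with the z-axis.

|L| = √(l(l+1)) ℏ = √2 ℏ.
cos θ = m_l/√2 for each m_l ∈ {-1, 0, 1}.

θ ∈ {45.00°, 90.00°, 135.00°}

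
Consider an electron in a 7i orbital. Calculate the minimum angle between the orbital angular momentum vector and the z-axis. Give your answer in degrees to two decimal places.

θ_min ≈ 22.21°

For 7i, l = 6.
|L| = ℏ√(l(l+1)) = √42 ℏ.
The smallest angle corresponds to the largest L_z, i.e. m_l = l = 6, giving L_z = 6ℏ.
cos θ_min = 6/√42, so θ_min ≈ 22.21°.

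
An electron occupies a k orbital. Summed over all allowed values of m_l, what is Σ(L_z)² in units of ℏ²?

Σ(L_z)² = 280 ℏ²

For a k orbital, l = 7.
m_l runs from −7 to 7, i.e. {-7, -6, -5, -4, -3, -2, -1, 0, 1, 2, 3, 4, 5, 6, 7}.
Σ m_l² = 2·(1 + 4 + 9 + 16 + 25 + 36 + 49) = 280.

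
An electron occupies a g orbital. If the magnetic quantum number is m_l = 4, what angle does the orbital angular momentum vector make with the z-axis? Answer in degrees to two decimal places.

For a g orbital, l = 4.
|L| = ℏ√(l(l+1)) = 2√5 ℏ.
L_z = m_l ℏ = 4ℏ.
cos θ = L_z/|L| = 4/√20, so θ ≈ 26.57°.

θ ≈ 26.57°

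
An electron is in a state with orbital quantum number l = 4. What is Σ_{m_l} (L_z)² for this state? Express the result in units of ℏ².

m_l runs from −4 to 4, i.e. {-4, -3, -2, -1, 0, 1, 2, 3, 4}.
Σ m_l² = l(l+1)(2l+1)/3 = 4·5·9/3 = 60.

Σ(L_z)² = 60 ℏ²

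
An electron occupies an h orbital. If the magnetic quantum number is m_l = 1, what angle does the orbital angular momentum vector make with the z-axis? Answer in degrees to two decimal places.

θ ≈ 79.48°

An h state has l = 5.
|L|² = l(l+1)ℏ² = 30ℏ², so |L| = √30 ℏ.
L_z = m_l ℏ = 1ℏ.
cos θ = L_z/|L| = 1/√30, so θ ≈ 79.48°.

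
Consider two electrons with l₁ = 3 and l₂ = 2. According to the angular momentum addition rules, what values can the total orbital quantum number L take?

By the triangle rule, |l₁ − l₂| ≤ L ≤ l₁ + l₂.
L ∈ {1, 2, 3, 4, 5}.

L = 1, 2, 3, 4, 5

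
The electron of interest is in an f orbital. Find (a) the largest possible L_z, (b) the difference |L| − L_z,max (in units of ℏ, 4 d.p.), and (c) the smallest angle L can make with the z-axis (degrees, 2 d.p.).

An f state has l = 3.
L_z,max = lℏ = 3ℏ.
|L| − L_z,max = (2√3 − 3)ℏ ≈ 0.4641ℏ.
cos θ_min = 3/√12, so θ_min ≈ 30.00°.

L_z,max = 3ℏ; |L|−L_z,max ≈ 0.4641ℏ; θ_min ≈ 30.00°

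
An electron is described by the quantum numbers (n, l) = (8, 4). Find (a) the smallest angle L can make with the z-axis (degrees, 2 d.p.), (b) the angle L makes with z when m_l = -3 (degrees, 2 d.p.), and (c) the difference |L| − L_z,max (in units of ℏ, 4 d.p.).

θ_min ≈ 26.57°; θ(m_l=-3) ≈ 132.13°; |L|−L_z,max ≈ 0.4721ℏ

cos θ_min = 4/√20, so θ_min ≈ 26.57°.
For m_l = -3: cos θ = -3/√20, θ ≈ 132.13°.
|L| − L_z,max = (2√5 − 4)ℏ ≈ 0.4721ℏ.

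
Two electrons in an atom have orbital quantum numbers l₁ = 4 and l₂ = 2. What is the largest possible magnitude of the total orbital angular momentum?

|L_tot|_max = √42 ℏ ≈ 6.481ℏ

Angular momentum addition gives L = |l₁ − l₂|, …, l₁ + l₂.
L ∈ {2, 3, 4, 5, 6}.
The largest magnitude corresponds to L = 6: |L_tot| = ℏ√(6·7) = √42 ℏ.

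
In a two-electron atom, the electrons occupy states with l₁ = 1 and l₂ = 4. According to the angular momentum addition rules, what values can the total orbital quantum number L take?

L runs from |1 − 4| = 3 to 1 + 4 = 5.
So L can be 3, 4, 5.

L = 3, 4, 5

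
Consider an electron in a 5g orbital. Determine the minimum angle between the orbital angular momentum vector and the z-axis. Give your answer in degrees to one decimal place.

For 5g, l = 4.
|L| = √(l(l+1)) ℏ = 2√5 ℏ.
The smallest angle corresponds to the largest L_z, i.e. m_l = l = 4, giving L_z = 4ℏ.
cos θ_min = 4/√20, so θ_min ≈ 26.6°.

θ_min ≈ 26.6°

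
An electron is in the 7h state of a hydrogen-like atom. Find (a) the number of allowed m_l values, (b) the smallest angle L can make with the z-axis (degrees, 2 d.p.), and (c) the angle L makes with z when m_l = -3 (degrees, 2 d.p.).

7h means n = 7, l = 5.
There are 2l+1 = 11 values of m_l.
cos θ_min = 5/√30, so θ_min ≈ 24.09°.
For m_l = -3: cos θ = -3/√30, θ ≈ 123.21°.

11 values; θ_min ≈ 24.09°; θ(m_l=-3) ≈ 123.21°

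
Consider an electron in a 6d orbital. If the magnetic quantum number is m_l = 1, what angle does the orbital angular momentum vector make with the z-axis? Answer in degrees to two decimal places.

θ ≈ 65.91°

For 6d, l = 2.
|L| = ℏ√(l(l+1)) = √6 ℏ.
L_z = m_l ℏ = 1ℏ.
cos θ = L_z/|L| = 1/√6, so θ ≈ 65.91°.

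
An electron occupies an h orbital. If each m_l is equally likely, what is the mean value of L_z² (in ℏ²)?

An h state has l = 5.
m_l ∈ {-5, -4, -3, -2, -1, 0, 1, 2, 3, 4, 5}.
⟨L_z²⟩ = ℏ²·(Σ m_l²)/(2l+1) = ℏ²·110/11 = 10ℏ².

⟨L_z²⟩ = 10 ℏ²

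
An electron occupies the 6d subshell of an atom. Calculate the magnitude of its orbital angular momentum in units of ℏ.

The 6d subshell has l = 2.
|L| = ℏ√(l(l+1)) = ℏ√(2·3) = √6 ℏ

|L| = √6 ℏ ≈ 2.449ℏ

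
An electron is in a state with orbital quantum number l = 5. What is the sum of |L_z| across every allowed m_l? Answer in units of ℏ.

Σ|L_z| = 30 ℏ

m_l ∈ {-5, -4, -3, -2, -1, 0, 1, 2, 3, 4, 5}.
Σ|m_l| = l(l+1) = 30.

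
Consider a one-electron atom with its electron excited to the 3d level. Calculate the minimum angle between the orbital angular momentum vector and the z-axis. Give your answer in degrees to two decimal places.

The 3d level has l = 2.
|L| = √(l(l+1)) ℏ = √6 ℏ.
The smallest angle corresponds to the largest L_z, i.e. m_l = l = 2, giving L_z = 2ℏ.
cos θ_min = 2/√6, so θ_min ≈ 35.26°.

θ_min ≈ 35.26°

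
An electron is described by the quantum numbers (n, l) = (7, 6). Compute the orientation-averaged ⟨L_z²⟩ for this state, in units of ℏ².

⟨L_z²⟩ = 14 ℏ²

m_l runs from −6 to 6, i.e. {-6, -5, -4, -3, -2, -1, 0, 1, 2, 3, 4, 5, 6}.
Average of L_z² over 13 states: 182/13 ℏ² = 14 ℏ².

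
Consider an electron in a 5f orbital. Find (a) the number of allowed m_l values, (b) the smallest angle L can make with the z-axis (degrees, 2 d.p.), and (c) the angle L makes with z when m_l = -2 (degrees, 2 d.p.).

5f means n = 5, l = 3.
There are 2l+1 = 7 values of m_l.
cos θ_min = 3/√12, so θ_min ≈ 30.00°.
For m_l = -2: cos θ = -2/√12, θ ≈ 125.26°.

7 values; θ_min ≈ 30.00°; θ(m_l=-2) ≈ 125.26°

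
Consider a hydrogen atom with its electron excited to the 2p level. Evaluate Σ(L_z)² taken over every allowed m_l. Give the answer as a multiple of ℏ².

Σ(L_z)² = 2 ℏ²

The 2p level has l = 1.
The allowed m_l values are -1, 0, 1.
Σ m_l² = 2·(1) = 2.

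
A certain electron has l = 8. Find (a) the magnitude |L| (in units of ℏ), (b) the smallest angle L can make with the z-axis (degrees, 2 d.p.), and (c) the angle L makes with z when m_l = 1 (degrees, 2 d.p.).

|L| = ℏ√(8·9) = 6√2 ℏ ≈ 8.485ℏ.
cos θ_min = 8/√72, so θ_min ≈ 19.47°.
For m_l = 1: cos θ = 1/√72, θ ≈ 83.23°.

|L| = 6√2 ℏ ≈ 8.485ℏ; θ_min ≈ 19.47°; θ(m_l=1) ≈ 83.23°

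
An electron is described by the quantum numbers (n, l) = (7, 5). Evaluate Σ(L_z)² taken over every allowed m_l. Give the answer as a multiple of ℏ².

m_l runs from −5 to 5, i.e. {-5, -4, -3, -2, -1, 0, 1, 2, 3, 4, 5}.
Σ m_l² = 2·(1 + 4 + 9 + 16 + 25) = 110.

Σ(L_z)² = 110 ℏ²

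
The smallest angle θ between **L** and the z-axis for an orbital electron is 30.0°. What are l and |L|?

cos²θ_min = l/(l+1) = 0.7500.
Thus l = 0.7500/(1 − 0.7500) ≈ 3.
Then |L| = ℏ√(3·4) = 2√3 ℏ.

l = 3, |L| = 2√3 ℏ ≈ 3.464ℏ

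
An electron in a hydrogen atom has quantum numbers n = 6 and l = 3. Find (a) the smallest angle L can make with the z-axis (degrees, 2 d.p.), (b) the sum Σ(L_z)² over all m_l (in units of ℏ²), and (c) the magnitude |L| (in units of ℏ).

cos θ_min = 3/√12, so θ_min ≈ 30.00°.
Σ m_l² = 28, so Σ(L_z)² = 28 ℏ².
|L| = ℏ√(3·4) = 2√3 ℏ ≈ 3.464ℏ.

θ_min ≈ 30.00°; Σ(L_z)² = 28 ℏ²; |L| = 2√3 ℏ ≈ 3.464ℏ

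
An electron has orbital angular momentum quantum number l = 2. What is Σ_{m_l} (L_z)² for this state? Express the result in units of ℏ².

The allowed m_l values are -2, -1, 0, 1, 2.
Σ m_l² = 2·(1 + 4) = 10.

Σ(L_z)² = 10 ℏ²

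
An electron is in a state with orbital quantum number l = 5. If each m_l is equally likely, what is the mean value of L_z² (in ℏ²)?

⟨L_z²⟩ = 10 ℏ²

m_l runs from −5 to 5, i.e. {-5, -4, -3, -2, -1, 0, 1, 2, 3, 4, 5}.
Average of L_z² over 11 states: 110/11 ℏ² = 10 ℏ².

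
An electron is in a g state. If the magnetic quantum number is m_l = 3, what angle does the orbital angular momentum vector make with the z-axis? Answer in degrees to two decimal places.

θ ≈ 47.87°

The letter g corresponds to l = 4.
|L| = ℏ√(l(l+1)) = 2√5 ℏ.
L_z = m_l ℏ = 3ℏ.
cos θ = L_z/|L| = 3/√20, so θ ≈ 47.87°.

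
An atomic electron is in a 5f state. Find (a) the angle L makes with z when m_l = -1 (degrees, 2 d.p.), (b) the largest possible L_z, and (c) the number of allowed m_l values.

The 5f subshell has l = 3.
For m_l = -1: cos θ = -1/√12, θ ≈ 106.78°.
L_z,max = lℏ = 3ℏ.
There are 2l+1 = 7 values of m_l.

θ(m_l=-1) ≈ 106.78°; L_z,max = 3ℏ; 7 values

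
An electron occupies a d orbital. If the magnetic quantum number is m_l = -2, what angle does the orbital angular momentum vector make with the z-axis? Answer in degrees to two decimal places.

For a d orbital, l = 2.
|L| = √(l(l+1)) ℏ = √6 ℏ.
L_z = m_l ℏ = −2ℏ.
cos θ = L_z/|L| = -2/√6, so θ ≈ 144.74°.

θ ≈ 144.74°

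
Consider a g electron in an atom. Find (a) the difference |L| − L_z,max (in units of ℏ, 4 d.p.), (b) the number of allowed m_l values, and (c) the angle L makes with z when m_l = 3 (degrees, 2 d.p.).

For a g orbital, l = 4.
|L| − L_z,max = (2√5 − 4)ℏ ≈ 0.4721ℏ.
There are 2l+1 = 9 values of m_l.
For m_l = 3: cos θ = 3/√20, θ ≈ 47.87°.

|L|−L_z,max ≈ 0.4721ℏ; 9 values; θ(m_l=3) ≈ 47.87°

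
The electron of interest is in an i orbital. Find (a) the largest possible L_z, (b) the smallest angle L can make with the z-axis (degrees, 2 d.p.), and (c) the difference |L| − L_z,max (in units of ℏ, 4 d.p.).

L_z,max = 6ℏ; θ_min ≈ 22.21°; |L|−L_z,max ≈ 0.4807ℏ

An i state has l = 6.
L_z,max = lℏ = 6ℏ.
cos θ_min = 6/√42, so θ_min ≈ 22.21°.
|L| − L_z,max = (√42 − 6)ℏ ≈ 0.4807ℏ.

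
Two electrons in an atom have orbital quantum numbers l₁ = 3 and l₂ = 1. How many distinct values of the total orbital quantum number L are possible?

L runs from |3 − 1| = 2 to 3 + 1 = 4.
L ∈ {2, 3, 4}.
That is 3 values.

3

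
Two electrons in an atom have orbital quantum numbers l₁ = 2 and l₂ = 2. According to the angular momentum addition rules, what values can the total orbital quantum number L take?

L = 0, 1, 2, 3, 4

Angular momentum addition gives L = |l₁ − l₂|, …, l₁ + l₂.
Allowed values: L = 0, 1, 2, 3, 4.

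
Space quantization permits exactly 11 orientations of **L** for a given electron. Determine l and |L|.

Since there are 2l+1 = 11 values of m_l, l = 5.
Then |L| = √(l(l+1)) ℏ = √30 ℏ.

l = 5, |L| = √30 ℏ ≈ 5.477ℏ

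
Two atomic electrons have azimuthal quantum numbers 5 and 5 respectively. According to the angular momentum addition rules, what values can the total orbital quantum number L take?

L = 0, 1, 2, 3, 4, 5, 6, 7, 8, 9, 10

L runs from |5 − 5| = 0 to 5 + 5 = 10.
Allowed values: L = 0, 1, 2, 3, 4, 5, 6, 7, 8, 9, 10.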